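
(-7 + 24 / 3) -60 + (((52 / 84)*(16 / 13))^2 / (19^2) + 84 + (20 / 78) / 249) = 477211121 / 19086431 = 25.00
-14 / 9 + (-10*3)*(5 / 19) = -1616 / 171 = -9.45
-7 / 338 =-0.02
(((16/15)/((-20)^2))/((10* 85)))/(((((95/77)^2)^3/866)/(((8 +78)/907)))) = 7761232589754182/106259829952001953125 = 0.00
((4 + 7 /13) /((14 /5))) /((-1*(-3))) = 295 /546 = 0.54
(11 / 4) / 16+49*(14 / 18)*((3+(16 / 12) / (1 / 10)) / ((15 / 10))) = 2152187 / 5184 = 415.16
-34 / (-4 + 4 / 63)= 1071 / 124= 8.64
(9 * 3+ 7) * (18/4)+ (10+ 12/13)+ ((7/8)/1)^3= 1095531/6656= 164.59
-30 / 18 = -5 / 3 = -1.67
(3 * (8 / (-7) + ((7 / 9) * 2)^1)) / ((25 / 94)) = 4.66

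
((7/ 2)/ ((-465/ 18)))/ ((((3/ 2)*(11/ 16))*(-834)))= 112/ 710985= 0.00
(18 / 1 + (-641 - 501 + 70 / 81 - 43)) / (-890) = 94457 / 72090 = 1.31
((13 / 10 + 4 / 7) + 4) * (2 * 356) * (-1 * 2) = -292632 / 35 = -8360.91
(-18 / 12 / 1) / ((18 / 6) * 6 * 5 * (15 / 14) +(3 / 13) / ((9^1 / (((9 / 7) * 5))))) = -91 / 5860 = -0.02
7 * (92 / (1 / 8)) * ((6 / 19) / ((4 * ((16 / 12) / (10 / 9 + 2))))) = 18032 / 19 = 949.05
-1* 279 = -279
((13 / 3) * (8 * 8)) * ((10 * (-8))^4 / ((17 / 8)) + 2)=90876596096 / 17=5345682123.29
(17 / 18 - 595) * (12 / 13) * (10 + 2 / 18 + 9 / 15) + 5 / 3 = -10305127 / 1755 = -5871.87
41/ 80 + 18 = 1481/ 80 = 18.51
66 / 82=33 / 41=0.80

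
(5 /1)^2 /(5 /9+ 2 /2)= 225 /14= 16.07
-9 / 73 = -0.12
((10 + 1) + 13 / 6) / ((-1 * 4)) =-79 / 24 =-3.29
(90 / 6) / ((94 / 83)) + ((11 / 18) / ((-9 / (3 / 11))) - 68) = -69508 / 1269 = -54.77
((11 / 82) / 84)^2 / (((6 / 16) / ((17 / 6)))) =2057 / 106750224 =0.00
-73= -73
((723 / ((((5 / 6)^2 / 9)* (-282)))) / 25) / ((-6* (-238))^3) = -0.00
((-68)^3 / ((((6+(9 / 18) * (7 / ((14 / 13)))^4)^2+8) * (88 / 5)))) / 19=-11837440 / 10164078177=-0.00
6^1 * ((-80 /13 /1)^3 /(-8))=384000 /2197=174.78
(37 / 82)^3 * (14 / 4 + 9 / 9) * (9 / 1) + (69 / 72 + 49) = 177581237 / 3308208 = 53.68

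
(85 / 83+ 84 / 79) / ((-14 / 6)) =-41061 / 45899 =-0.89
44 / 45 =0.98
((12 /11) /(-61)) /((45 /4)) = -16 /10065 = -0.00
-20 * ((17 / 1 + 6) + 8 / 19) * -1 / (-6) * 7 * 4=-124600 / 57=-2185.96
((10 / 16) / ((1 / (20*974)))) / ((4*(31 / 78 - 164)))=-474825 / 25522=-18.60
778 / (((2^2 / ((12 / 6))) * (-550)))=-389 / 550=-0.71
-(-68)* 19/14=646/7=92.29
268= 268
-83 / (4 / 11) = -913 / 4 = -228.25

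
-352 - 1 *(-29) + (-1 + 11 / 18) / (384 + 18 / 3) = -2267467 / 7020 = -323.00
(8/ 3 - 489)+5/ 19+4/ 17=-470774/ 969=-485.83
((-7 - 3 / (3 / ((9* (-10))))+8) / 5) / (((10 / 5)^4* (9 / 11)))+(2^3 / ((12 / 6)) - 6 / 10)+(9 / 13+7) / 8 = 53837 / 9360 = 5.75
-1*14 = -14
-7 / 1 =-7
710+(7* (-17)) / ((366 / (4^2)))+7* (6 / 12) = 259237 / 366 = 708.30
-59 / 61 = -0.97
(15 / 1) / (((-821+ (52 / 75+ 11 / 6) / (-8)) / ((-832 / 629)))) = 14976000 / 619929191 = 0.02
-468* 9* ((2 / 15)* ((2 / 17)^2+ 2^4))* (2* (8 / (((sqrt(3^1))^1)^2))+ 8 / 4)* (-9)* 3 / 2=1286546976 / 1445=890343.93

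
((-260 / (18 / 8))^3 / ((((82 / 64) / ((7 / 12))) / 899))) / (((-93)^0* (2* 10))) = -2831507660800 / 89667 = -31578034.96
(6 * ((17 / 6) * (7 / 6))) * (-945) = -37485 / 2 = -18742.50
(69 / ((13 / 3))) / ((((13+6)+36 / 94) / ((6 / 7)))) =58374 / 82901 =0.70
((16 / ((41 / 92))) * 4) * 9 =52992 / 41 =1292.49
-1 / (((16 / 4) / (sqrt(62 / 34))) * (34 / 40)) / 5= -sqrt(527) / 289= -0.08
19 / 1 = 19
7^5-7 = 16800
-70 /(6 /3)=-35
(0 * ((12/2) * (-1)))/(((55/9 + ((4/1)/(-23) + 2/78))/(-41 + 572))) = 0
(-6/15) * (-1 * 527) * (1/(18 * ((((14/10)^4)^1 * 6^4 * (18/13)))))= 856375/504094752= 0.00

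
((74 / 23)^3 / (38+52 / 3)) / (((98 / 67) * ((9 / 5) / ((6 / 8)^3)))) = 152718795 / 1583462048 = 0.10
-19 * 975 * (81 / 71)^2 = -121542525 / 5041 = -24110.80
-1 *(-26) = 26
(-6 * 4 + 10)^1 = -14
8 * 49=392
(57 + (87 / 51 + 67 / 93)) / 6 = 93953 / 9486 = 9.90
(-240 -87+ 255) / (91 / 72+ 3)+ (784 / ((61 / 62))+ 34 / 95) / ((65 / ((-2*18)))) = -53011088568 / 115639225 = -458.42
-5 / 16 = -0.31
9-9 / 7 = 54 / 7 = 7.71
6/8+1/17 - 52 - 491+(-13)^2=-25377/68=-373.19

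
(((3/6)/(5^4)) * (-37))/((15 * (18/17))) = -629/337500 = -0.00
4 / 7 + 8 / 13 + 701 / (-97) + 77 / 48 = -1879441 / 423696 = -4.44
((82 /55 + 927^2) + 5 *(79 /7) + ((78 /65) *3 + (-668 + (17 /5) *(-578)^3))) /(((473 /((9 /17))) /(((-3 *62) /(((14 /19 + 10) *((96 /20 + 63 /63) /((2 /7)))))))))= 1338173914323798 /2136710807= 626277.51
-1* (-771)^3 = 458314011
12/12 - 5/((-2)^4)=11/16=0.69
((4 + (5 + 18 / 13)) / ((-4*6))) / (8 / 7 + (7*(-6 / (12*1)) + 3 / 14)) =21 / 104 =0.20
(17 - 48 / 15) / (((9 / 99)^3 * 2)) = 91839 / 10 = 9183.90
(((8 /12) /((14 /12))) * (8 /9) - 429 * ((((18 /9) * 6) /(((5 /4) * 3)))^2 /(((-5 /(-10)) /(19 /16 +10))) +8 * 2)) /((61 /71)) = -11759066576 /96075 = -122394.66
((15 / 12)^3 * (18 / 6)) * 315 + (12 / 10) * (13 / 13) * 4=592161 / 320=1850.50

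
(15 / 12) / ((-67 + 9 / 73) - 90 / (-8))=-365 / 16243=-0.02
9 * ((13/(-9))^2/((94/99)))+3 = 2141/94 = 22.78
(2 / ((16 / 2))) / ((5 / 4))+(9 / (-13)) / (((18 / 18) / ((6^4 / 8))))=-7277 / 65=-111.95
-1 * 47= -47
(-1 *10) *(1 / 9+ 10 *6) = -5410 / 9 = -601.11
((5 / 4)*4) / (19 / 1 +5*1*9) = 5 / 64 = 0.08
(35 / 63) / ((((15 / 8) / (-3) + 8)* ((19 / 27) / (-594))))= -71280 / 1121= -63.59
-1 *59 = -59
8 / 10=4 / 5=0.80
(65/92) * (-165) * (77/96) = -275275/2944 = -93.50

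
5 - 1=4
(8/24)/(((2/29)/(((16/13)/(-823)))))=-0.01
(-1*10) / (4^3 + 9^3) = -10 / 793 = -0.01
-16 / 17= -0.94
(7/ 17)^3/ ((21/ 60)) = 0.20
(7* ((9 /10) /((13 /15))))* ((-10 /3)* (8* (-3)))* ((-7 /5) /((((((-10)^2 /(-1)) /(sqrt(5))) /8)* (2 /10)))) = 21168* sqrt(5) /65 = 728.20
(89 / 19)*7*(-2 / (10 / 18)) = -11214 / 95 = -118.04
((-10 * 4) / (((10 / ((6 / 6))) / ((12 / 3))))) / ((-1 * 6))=8 / 3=2.67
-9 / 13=-0.69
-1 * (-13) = 13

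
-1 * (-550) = 550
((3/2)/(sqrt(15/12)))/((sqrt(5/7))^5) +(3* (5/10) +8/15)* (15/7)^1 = 147* sqrt(7)/125 +61/14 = 7.47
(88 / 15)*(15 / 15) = 88 / 15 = 5.87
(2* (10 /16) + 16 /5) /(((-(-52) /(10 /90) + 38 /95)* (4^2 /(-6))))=-267 /74944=-0.00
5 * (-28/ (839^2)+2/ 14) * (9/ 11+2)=9916125/ 4927447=2.01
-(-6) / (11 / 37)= 20.18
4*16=64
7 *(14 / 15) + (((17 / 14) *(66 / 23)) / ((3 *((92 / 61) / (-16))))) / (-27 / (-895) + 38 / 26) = -416209609 / 241009755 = -1.73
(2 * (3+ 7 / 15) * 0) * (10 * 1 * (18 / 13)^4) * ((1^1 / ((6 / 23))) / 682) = 0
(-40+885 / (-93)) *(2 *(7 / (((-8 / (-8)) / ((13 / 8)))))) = -139685 / 124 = -1126.49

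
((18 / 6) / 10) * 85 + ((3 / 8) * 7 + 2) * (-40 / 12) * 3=-83 / 4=-20.75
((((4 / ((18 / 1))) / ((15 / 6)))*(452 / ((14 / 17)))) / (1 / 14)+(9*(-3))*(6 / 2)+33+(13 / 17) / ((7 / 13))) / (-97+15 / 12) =-6.65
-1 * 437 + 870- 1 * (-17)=450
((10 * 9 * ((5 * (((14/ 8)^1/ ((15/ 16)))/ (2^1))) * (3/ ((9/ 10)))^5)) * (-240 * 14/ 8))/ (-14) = 140000000/ 27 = 5185185.19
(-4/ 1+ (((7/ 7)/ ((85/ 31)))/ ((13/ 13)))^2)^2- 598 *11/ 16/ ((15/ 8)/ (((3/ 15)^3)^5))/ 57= 32588012766082721306/ 2179274139404296875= 14.95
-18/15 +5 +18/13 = 337/65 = 5.18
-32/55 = -0.58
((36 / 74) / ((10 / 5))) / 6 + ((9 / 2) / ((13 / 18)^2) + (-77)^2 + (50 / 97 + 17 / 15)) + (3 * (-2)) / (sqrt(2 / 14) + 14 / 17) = 578 * sqrt(7) / 361 + 38953784570989 / 6568839030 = 5934.32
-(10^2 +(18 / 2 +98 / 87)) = -9581 / 87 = -110.13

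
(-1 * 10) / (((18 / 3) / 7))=-35 / 3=-11.67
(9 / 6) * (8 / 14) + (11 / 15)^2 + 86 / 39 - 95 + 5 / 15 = -1864589 / 20475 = -91.07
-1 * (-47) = 47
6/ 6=1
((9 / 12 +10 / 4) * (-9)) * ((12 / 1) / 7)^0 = -29.25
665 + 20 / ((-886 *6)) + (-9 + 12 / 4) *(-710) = 6545320 / 1329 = 4925.00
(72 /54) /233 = 4 /699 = 0.01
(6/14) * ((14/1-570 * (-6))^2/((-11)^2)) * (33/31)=106131204/2387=44462.17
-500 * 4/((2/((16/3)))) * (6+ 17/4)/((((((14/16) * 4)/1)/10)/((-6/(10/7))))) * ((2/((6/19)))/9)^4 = 85490576000/531441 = 160865.60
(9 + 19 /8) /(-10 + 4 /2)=-91 /64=-1.42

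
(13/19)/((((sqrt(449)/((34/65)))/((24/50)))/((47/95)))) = 19176 * sqrt(449)/101305625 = 0.00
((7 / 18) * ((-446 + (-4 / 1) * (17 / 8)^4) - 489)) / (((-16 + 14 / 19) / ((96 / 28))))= 6592753 / 74240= 88.80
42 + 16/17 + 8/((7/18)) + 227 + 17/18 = 291.46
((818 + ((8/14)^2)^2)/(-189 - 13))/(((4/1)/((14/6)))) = -2.36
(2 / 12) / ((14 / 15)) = 5 / 28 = 0.18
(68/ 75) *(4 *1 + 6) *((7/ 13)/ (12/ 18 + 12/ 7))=3332/ 1625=2.05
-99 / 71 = -1.39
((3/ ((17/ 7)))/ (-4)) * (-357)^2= -157437/ 4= -39359.25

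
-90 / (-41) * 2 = 180 / 41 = 4.39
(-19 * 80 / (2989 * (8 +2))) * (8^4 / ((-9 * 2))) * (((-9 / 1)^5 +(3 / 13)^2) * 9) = -3106507456512 / 505141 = -6149782.85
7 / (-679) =-1 / 97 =-0.01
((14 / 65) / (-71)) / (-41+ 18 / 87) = 58 / 779935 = 0.00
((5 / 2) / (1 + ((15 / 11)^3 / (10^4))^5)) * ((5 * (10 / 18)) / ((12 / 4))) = 855500425096325324800000000 / 369576183641612540701020489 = 2.31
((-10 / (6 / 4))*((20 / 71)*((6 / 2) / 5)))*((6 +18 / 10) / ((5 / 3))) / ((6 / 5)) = -312 / 71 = -4.39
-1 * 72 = -72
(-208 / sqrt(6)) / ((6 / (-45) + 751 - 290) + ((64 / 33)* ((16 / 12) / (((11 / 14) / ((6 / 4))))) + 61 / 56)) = -3523520* sqrt(6) / 47454963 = -0.18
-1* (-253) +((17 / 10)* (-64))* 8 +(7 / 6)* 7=-18277 / 30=-609.23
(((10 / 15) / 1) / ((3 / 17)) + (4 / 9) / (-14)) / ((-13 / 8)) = -1888 / 819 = -2.31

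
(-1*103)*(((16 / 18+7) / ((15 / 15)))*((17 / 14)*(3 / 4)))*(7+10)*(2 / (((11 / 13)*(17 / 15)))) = -8080865 / 308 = -26236.57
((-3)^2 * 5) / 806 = 0.06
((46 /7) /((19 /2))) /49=92 /6517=0.01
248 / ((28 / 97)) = 6014 / 7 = 859.14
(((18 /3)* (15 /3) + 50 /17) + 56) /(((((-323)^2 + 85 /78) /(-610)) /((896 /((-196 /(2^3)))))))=2630983680 /138341699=19.02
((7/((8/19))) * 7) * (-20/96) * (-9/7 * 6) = 5985/32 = 187.03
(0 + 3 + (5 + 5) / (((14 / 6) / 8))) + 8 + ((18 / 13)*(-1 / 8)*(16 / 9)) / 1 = 4093 / 91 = 44.98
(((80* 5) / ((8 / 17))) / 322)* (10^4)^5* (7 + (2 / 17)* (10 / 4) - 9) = -72500000000000000000000 / 161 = -450310559006211180124.22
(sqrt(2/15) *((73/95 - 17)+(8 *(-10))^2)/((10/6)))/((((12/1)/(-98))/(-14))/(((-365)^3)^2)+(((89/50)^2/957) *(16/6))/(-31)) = -350216746764938484047520750 *sqrt(30)/390602392736894745593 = -4910917.49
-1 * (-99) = 99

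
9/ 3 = 3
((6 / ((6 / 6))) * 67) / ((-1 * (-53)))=402 / 53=7.58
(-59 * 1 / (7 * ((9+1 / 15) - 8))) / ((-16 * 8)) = 885 / 14336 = 0.06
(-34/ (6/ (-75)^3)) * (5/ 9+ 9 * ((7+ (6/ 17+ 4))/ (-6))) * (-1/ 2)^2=-78765625/ 8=-9845703.12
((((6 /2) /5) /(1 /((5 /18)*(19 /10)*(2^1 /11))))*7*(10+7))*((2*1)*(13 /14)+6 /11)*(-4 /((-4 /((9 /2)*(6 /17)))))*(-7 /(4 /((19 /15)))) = -280497 /4840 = -57.95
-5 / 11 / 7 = -5 / 77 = -0.06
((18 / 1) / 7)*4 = 72 / 7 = 10.29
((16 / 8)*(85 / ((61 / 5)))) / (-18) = -425 / 549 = -0.77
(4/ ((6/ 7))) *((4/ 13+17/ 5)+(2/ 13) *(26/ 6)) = 11942/ 585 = 20.41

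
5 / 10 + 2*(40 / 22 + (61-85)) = -965 / 22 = -43.86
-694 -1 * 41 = -735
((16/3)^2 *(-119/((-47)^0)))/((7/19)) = -82688/9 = -9187.56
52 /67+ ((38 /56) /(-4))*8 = -545 /938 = -0.58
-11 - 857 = -868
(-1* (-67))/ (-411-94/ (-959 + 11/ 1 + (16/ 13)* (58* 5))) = -257414/ 1578451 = -0.16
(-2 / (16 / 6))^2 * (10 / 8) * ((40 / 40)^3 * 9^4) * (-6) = -885735 / 32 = -27679.22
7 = 7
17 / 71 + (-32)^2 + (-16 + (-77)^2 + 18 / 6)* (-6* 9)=-22609223 / 71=-318439.76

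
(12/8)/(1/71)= 213/2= 106.50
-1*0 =0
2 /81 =0.02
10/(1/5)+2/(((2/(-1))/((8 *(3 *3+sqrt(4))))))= -38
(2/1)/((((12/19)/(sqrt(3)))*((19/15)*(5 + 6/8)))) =10*sqrt(3)/23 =0.75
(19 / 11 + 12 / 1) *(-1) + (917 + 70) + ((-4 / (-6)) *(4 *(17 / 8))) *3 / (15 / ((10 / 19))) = 610616 / 627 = 973.87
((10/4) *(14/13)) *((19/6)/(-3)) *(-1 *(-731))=-486115/234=-2077.41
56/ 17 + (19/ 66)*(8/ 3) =4.06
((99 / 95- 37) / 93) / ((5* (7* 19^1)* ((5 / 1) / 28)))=-13664 / 4196625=-0.00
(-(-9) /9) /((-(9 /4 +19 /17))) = -68 /229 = -0.30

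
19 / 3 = 6.33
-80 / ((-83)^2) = -0.01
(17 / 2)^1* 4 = 34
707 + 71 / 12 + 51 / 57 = 162749 / 228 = 713.81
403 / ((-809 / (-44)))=17732 / 809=21.92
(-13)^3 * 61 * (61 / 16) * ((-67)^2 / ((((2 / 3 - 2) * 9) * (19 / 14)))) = 256884187651 / 1824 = 140835629.19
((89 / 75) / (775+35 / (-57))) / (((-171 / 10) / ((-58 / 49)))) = 2581 / 24332175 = 0.00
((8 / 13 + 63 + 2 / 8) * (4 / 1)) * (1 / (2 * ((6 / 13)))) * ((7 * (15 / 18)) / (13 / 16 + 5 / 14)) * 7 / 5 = 1932.32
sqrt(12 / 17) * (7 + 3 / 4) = 31 * sqrt(51) / 34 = 6.51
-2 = -2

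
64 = 64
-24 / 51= -8 / 17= -0.47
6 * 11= 66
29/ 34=0.85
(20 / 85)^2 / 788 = 4 / 56933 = 0.00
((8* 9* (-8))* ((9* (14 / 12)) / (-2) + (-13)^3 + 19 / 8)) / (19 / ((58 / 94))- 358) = -12248904 / 3163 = -3872.56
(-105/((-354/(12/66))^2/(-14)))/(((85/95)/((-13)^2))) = 1573390/21481251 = 0.07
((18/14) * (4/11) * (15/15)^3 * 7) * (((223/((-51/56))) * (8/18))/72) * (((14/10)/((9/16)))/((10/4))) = -5594624/1136025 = -4.92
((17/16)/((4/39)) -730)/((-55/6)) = 12561/160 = 78.51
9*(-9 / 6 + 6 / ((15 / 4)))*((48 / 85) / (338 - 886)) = -54 / 58225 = -0.00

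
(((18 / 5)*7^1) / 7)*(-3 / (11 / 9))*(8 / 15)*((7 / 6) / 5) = -1512 / 1375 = -1.10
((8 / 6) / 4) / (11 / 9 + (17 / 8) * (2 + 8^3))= 12 / 39365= 0.00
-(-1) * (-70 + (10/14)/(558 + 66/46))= -70.00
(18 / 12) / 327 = 1 / 218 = 0.00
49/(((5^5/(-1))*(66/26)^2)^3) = -236513641/39412474639892578125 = -0.00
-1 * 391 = -391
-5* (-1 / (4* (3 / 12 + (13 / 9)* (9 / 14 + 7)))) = 63 / 569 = 0.11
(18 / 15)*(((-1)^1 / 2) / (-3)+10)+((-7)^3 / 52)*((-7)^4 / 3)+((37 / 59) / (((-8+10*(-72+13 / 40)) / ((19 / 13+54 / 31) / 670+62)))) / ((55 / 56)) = -5266.98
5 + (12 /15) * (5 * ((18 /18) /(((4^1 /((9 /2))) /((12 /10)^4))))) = 8957 /625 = 14.33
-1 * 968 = -968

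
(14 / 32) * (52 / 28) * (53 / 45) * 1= 689 / 720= 0.96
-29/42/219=-29/9198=-0.00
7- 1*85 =-78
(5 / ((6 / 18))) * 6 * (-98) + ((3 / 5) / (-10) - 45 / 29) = -12791337 / 1450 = -8821.61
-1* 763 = -763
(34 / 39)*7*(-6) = -476 / 13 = -36.62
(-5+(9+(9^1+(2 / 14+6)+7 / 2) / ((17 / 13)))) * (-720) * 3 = -4692600 / 119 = -39433.61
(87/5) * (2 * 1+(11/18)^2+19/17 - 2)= 238177/9180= 25.95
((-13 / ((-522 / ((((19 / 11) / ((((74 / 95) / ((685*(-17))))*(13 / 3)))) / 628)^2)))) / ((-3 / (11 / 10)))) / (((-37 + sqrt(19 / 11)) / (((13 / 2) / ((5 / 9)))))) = 10603387670415*sqrt(209) / 16578347127046144 + 10603387670415 / 40733039624192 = 0.27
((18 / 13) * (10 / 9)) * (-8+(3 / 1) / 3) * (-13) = 140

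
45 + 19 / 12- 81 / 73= 39835 / 876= 45.47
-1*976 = -976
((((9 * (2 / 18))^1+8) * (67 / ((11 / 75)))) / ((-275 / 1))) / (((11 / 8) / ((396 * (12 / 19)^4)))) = -10803290112 / 15768841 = -685.10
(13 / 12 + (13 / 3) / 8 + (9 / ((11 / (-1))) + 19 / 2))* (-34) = -15419 / 44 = -350.43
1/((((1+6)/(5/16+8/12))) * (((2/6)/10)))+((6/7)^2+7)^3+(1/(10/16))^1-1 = 2200169361/4705960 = 467.53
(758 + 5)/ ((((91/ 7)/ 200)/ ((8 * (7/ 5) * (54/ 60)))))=1538208/ 13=118323.69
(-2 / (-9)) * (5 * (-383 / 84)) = -1915 / 378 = -5.07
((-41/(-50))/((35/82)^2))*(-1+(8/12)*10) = 2343314/91875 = 25.51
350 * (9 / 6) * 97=50925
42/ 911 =0.05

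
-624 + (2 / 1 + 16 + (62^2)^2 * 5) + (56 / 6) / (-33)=7314226298 / 99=73881073.72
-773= -773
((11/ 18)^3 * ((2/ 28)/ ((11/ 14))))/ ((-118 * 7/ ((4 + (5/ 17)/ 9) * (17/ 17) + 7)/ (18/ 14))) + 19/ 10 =340303721/ 179140815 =1.90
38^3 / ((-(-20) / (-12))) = -164616 / 5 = -32923.20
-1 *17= -17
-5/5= -1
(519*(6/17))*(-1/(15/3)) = -3114/85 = -36.64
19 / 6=3.17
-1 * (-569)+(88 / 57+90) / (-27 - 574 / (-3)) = 5335041 / 9367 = 569.56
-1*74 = -74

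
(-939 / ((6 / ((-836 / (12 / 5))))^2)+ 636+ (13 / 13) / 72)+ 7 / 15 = -3417350851 / 1080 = -3164213.75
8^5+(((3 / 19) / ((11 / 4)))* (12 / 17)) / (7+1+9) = 1979220112 / 60401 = 32768.00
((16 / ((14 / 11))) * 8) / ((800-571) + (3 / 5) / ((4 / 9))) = 14080 / 32249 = 0.44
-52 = -52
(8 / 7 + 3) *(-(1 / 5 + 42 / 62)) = -3944 / 1085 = -3.64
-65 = -65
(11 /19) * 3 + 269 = 5144 /19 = 270.74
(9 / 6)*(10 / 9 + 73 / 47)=1127 / 282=4.00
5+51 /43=266 /43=6.19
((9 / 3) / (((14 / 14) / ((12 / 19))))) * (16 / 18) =32 / 19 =1.68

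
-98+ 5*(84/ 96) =-749/ 8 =-93.62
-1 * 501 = -501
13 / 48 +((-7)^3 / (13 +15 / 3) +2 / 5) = -18.38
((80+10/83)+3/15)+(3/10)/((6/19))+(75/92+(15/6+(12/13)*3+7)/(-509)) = 10365900017/126318530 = 82.06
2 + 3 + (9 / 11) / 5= 284 / 55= 5.16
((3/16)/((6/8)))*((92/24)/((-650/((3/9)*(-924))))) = 1771/3900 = 0.45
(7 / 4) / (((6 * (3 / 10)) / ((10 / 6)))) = 1.62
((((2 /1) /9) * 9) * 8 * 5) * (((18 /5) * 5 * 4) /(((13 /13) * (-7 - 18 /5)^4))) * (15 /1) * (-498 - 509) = -1026000000 /148877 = -6891.60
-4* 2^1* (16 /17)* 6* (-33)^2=-836352 /17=-49197.18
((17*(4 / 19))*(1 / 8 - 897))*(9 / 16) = -1097775 / 608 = -1805.55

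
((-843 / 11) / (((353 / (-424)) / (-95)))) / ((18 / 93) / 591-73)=69123178760 / 577025449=119.79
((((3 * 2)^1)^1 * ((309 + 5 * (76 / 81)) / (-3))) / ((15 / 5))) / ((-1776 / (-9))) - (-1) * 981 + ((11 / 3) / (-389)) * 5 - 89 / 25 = 227648269979 / 233166600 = 976.33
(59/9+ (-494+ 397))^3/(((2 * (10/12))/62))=-33439894928/1215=-27522547.27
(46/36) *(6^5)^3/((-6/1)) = -100131987456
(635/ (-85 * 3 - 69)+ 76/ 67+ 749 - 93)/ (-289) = -14222527/ 6273612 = -2.27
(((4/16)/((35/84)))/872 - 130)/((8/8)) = -130.00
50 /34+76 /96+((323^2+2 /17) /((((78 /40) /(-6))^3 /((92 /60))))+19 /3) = -4177163239121 /896376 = -4660056.98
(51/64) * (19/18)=323/384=0.84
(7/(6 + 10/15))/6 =7/40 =0.18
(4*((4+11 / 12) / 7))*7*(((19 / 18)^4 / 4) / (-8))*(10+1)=-84578329 / 10077696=-8.39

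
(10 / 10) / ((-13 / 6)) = -6 / 13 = -0.46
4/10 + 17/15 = 23/15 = 1.53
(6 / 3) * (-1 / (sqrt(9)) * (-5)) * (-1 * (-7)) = 70 / 3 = 23.33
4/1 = 4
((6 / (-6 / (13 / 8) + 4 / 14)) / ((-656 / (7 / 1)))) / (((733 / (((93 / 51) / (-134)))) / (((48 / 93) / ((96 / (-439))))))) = 279643 / 339565240640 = 0.00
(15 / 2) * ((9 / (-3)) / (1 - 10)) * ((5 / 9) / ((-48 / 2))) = -25 / 432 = -0.06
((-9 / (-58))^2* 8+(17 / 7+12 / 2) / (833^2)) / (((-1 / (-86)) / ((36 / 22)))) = 1218151765260 / 44934169973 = 27.11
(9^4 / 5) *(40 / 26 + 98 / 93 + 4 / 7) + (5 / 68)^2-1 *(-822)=324369550577 / 65221520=4973.35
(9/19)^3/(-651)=-243/1488403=-0.00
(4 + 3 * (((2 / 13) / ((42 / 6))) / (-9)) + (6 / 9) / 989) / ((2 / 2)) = 1078192 / 269997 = 3.99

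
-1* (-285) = 285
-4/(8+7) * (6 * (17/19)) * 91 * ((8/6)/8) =-6188/285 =-21.71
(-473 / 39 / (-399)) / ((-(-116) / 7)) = 473 / 257868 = 0.00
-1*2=-2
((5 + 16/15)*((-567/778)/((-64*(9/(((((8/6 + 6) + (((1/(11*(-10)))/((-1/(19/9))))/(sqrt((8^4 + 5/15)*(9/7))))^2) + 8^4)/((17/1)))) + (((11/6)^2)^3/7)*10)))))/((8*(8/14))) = 7006940648917386994341/25168408392017128548323200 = 0.00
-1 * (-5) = 5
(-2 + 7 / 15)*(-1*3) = 23 / 5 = 4.60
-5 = -5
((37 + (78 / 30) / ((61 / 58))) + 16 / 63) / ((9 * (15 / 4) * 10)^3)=6106696 / 5909513203125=0.00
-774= -774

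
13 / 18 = 0.72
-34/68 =-1/2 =-0.50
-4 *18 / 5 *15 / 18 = -12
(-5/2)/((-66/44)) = 5/3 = 1.67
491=491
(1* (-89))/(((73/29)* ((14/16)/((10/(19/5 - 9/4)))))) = -4129600/15841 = -260.69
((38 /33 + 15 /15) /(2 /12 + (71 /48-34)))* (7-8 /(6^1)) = -19312 /51249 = -0.38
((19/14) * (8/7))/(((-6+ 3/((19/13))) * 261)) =-1444/959175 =-0.00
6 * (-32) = -192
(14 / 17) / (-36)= -7 / 306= -0.02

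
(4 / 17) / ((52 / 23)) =23 / 221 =0.10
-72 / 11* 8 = -576 / 11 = -52.36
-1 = -1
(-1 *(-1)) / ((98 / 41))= 0.42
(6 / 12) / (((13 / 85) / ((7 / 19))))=595 / 494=1.20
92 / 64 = 23 / 16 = 1.44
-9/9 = -1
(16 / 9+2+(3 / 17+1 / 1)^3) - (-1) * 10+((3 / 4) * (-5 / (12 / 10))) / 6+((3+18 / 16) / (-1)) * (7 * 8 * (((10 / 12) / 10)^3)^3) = 125780598291011 / 8450000289792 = 14.89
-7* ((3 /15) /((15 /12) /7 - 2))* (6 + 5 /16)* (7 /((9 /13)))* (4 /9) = 450359 /20655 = 21.80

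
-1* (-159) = 159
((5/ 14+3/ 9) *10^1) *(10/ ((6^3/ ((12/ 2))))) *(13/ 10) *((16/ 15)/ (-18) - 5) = -257491/ 20412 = -12.61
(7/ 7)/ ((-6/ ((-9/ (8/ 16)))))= 3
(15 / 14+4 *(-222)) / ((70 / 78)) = -484263 / 490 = -988.29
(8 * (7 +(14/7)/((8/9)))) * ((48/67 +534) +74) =3018016/67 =45045.01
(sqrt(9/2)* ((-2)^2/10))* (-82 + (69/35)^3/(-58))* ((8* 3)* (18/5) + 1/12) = -1059811784701* sqrt(2)/248675000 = -6027.14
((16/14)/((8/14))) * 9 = 18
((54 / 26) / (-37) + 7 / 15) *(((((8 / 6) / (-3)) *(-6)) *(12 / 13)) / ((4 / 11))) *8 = 2085248 / 93795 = 22.23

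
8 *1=8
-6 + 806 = 800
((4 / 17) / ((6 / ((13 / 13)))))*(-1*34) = -4 / 3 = -1.33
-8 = -8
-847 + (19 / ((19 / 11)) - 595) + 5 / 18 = -25753 / 18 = -1430.72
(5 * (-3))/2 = -15/2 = -7.50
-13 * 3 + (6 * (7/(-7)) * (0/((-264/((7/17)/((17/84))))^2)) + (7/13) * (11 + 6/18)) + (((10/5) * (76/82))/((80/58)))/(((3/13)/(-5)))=-198325/3198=-62.02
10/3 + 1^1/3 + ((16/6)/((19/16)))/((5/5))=337/57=5.91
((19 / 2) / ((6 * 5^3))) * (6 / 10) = 0.01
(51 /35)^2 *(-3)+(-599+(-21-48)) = -826103 /1225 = -674.37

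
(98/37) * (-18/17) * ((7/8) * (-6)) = 9261/629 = 14.72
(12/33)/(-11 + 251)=1/660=0.00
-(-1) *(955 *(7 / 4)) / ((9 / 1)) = 6685 / 36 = 185.69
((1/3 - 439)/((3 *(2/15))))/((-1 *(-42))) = -235/9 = -26.11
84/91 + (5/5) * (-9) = -105/13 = -8.08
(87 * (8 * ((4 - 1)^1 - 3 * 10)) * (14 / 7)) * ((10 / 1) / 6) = -62640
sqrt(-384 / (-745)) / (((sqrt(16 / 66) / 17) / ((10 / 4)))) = 102 * sqrt(8195) / 149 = 61.97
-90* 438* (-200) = 7884000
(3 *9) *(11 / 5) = 297 / 5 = 59.40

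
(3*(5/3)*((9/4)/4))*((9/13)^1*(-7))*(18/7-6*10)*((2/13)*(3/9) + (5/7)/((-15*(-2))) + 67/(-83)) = -900312165/1571024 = -573.07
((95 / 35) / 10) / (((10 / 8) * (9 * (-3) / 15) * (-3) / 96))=3.86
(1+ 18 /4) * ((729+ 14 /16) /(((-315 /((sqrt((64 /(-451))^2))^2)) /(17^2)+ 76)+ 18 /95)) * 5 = 205196473600 /225560377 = 909.72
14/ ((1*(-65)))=-14/ 65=-0.22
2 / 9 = 0.22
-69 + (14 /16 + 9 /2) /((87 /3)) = -15965 /232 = -68.81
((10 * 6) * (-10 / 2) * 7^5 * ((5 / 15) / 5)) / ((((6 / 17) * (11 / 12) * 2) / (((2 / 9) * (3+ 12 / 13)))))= -194288920 / 429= -452887.93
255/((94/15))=3825/94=40.69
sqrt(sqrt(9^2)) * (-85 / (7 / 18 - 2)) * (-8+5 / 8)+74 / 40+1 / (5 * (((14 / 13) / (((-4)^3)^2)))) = -82164 / 203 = -404.75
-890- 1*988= -1878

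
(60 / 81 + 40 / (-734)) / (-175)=-272 / 69363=-0.00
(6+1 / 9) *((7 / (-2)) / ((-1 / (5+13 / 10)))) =539 / 4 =134.75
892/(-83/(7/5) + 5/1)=-1561/95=-16.43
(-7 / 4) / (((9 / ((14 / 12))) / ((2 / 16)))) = -0.03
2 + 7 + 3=12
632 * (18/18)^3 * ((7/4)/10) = 553/5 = 110.60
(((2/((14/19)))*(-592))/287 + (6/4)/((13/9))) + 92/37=-4008057/1932658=-2.07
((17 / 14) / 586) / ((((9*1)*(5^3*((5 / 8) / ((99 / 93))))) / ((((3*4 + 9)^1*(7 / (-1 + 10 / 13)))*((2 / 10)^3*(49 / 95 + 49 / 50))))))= -24181157 / 1011193359375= -0.00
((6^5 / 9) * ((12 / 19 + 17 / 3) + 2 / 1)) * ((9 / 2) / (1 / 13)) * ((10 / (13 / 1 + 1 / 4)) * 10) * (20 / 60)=1062547200 / 1007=1055161.07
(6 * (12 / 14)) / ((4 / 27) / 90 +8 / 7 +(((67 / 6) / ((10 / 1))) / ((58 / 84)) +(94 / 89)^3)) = 1788449955480 / 1370126953789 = 1.31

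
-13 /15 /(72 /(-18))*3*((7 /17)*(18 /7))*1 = 117 /170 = 0.69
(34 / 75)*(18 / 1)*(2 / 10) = 204 / 125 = 1.63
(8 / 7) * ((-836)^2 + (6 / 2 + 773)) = 799625.14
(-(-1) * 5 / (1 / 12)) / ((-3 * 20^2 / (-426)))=213 / 10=21.30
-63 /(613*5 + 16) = -21 /1027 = -0.02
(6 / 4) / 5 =3 / 10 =0.30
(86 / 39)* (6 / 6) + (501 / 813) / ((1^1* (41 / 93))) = 1561255 / 433329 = 3.60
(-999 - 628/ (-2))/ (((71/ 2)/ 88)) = -120560/ 71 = -1698.03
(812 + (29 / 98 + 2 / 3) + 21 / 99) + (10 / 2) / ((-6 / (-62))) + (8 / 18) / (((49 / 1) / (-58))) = 1197941 / 1386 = 864.32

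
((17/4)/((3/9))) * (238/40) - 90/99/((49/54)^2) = 74.76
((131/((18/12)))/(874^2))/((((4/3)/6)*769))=393/587420644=0.00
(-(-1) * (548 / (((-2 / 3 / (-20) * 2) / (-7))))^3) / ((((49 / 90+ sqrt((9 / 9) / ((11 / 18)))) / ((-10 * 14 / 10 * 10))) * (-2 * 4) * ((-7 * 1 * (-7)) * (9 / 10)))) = 3667248220482000000 / 119389-1837026010260000000 * sqrt(22) / 119389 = -41454133372815.43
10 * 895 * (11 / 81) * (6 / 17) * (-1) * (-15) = 984500 / 153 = 6434.64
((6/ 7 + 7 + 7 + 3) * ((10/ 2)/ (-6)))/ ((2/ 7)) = -625/ 12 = -52.08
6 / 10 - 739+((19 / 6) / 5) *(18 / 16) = -11803 / 16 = -737.69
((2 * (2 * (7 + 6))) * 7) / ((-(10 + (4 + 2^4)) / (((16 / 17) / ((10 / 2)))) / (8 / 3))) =-23296 / 3825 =-6.09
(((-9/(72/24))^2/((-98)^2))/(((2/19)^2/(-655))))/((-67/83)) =176631885/2573872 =68.62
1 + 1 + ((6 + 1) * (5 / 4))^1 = 43 / 4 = 10.75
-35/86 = -0.41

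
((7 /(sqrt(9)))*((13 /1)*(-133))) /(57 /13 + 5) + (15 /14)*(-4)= -1112353 /2562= -434.17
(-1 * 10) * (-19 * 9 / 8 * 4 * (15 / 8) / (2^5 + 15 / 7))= 89775 / 1912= 46.95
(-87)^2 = 7569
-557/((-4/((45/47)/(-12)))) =-8355/752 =-11.11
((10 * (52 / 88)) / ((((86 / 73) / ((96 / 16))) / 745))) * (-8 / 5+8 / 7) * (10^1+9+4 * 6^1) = -33936240 / 77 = -440730.39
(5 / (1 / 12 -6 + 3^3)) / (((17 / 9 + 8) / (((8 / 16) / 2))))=135 / 22517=0.01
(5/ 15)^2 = 1/ 9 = 0.11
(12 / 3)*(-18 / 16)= -9 / 2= -4.50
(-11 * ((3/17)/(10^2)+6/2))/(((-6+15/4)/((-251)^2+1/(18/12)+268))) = 394612911/425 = 928500.97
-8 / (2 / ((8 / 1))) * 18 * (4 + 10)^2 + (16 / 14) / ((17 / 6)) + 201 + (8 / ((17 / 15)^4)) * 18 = -65835527841 / 584647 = -112607.31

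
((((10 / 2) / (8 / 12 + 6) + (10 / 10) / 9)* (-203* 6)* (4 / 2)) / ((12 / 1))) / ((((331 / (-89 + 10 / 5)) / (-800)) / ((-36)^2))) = -15767740800 / 331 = -47636679.15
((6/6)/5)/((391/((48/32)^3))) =27/15640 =0.00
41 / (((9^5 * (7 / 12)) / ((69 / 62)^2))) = 21689 / 14711949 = 0.00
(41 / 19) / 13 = 41 / 247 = 0.17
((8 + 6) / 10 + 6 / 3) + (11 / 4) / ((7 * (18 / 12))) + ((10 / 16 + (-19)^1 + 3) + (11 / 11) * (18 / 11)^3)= -7.33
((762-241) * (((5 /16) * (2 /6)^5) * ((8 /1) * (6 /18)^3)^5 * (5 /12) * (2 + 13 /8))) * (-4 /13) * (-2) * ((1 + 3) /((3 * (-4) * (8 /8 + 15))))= -12087200 /407953774917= -0.00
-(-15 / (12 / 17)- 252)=1093 / 4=273.25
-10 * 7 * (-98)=6860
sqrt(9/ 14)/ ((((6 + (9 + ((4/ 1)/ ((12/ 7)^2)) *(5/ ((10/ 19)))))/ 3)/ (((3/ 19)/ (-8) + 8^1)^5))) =212710546411520733 *sqrt(14)/ 285540725743616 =2787.31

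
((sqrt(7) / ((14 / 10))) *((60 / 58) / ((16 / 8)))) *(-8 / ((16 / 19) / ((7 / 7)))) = -1425 *sqrt(7) / 406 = -9.29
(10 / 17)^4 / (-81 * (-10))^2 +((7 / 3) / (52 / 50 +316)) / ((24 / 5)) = 17760766225 / 11582132355216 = 0.00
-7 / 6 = -1.17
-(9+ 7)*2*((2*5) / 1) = -320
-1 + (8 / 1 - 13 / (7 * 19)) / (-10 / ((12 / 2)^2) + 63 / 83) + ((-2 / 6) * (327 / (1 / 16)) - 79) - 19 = -174670367 / 95627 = -1826.58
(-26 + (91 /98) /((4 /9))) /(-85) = 1339 /4760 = 0.28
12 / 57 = 4 / 19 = 0.21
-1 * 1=-1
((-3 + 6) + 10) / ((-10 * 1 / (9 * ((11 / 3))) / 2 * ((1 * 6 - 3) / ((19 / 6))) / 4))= -5434 / 15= -362.27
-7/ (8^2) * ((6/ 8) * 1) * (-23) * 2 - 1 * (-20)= 3043/ 128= 23.77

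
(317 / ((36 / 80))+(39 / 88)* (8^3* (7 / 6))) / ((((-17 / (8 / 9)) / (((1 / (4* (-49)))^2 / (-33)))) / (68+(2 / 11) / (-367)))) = 774678508 / 284998486311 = 0.00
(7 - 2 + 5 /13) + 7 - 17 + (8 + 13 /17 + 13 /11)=12960 /2431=5.33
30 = 30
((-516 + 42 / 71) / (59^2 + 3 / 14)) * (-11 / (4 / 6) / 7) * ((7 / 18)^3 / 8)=7670509 / 2989722528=0.00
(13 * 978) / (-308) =-6357 / 154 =-41.28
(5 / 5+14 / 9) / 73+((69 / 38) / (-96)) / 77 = 2138425 / 61516224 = 0.03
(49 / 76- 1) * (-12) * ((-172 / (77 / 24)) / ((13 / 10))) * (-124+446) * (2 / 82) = -153809280 / 111397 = -1380.73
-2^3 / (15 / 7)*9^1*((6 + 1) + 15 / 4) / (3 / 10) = -1204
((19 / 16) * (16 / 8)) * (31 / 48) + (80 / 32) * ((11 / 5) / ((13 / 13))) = 7.03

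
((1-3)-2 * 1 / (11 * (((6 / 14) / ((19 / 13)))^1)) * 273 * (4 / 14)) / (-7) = 554 / 77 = 7.19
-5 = -5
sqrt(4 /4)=1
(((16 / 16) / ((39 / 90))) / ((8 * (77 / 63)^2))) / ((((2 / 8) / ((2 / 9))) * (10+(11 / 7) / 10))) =2100 / 124267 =0.02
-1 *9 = -9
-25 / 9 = -2.78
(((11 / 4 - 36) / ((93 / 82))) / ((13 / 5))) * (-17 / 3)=463505 / 7254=63.90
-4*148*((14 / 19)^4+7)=-4318.51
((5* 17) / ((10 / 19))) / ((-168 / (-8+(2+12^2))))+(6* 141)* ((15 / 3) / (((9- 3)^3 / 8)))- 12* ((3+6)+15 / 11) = -185461 / 1848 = -100.36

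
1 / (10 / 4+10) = 2 / 25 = 0.08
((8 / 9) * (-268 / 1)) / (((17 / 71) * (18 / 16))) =-1217792 / 1377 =-884.38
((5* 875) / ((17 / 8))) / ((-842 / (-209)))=3657500 / 7157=511.04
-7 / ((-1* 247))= 7 / 247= 0.03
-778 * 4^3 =-49792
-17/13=-1.31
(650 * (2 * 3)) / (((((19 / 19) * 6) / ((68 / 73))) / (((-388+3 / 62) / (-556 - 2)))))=265785650 / 631377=420.96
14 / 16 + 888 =7111 / 8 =888.88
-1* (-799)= 799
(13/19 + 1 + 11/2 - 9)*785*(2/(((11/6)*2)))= -162495/209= -777.49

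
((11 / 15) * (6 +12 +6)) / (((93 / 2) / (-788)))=-138688 / 465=-298.25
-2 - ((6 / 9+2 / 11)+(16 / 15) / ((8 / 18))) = -866 / 165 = -5.25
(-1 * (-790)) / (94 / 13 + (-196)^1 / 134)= 344045 / 2512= 136.96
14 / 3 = 4.67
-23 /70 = -0.33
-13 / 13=-1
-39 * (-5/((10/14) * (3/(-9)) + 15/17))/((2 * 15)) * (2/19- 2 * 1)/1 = -41769/2185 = -19.12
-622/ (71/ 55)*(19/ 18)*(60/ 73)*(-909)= 1969469700/ 5183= 379986.44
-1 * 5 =-5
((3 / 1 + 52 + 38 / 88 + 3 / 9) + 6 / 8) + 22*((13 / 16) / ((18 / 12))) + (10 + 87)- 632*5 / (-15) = 49645 / 132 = 376.10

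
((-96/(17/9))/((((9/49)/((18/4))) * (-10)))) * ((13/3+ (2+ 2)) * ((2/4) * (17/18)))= 490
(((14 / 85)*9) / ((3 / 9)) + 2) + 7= 1143 / 85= 13.45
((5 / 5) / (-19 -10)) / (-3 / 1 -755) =1 / 21982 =0.00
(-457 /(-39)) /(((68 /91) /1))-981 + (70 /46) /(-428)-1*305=-318878815 /251022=-1270.32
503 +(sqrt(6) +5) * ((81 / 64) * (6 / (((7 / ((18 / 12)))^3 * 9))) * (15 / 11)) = 10935 * sqrt(6) / 965888 +485896339 / 965888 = 503.08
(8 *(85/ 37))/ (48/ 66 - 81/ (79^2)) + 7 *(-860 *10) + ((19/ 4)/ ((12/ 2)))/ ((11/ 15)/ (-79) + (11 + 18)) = -30005685481532495/ 498646661008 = -60174.24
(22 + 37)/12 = 59/12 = 4.92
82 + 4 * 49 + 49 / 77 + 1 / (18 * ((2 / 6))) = 18401 / 66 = 278.80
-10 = -10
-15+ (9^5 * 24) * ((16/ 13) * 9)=204073149/ 13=15697934.54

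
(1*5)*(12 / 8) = 15 / 2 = 7.50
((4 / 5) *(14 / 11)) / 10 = 28 / 275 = 0.10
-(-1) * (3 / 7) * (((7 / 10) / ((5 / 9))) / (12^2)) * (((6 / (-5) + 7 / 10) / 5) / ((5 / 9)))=-27 / 40000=-0.00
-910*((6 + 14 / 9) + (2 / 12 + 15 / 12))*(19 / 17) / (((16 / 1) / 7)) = -1149785 / 288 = -3992.31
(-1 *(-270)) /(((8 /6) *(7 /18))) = 3645 /7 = 520.71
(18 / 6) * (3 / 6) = 3 / 2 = 1.50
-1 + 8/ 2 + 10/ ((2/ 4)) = 23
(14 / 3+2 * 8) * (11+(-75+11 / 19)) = -74710 / 57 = -1310.70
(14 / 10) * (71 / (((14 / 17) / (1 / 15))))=1207 / 150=8.05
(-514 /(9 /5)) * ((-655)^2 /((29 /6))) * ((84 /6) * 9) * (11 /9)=-339599029000 /87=-3903437114.94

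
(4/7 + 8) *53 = 3180/7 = 454.29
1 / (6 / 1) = 1 / 6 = 0.17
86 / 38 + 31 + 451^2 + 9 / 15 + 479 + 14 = 19373147 / 95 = 203927.86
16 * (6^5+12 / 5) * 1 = 622272 / 5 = 124454.40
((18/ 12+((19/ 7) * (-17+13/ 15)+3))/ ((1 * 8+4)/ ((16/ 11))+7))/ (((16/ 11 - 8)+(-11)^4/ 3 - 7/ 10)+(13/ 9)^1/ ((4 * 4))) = -8713056/ 16480308817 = -0.00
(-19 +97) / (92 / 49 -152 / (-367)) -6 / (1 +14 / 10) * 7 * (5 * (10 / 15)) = -1502039 / 61818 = -24.30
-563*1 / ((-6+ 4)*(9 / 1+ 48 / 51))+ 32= 20387 / 338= 60.32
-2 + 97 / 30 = 37 / 30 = 1.23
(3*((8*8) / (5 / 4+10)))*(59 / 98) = 7552 / 735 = 10.27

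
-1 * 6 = -6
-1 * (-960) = 960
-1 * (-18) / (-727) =-18 / 727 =-0.02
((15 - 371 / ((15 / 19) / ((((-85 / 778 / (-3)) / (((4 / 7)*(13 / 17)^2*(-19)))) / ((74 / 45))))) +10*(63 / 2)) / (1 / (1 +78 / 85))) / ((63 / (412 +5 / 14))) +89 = 2481022382790739 / 583546567968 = 4251.63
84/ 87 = 28/ 29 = 0.97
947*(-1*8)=-7576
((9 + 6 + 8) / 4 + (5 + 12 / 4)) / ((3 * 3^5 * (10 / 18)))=11 / 324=0.03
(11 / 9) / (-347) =-11 / 3123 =-0.00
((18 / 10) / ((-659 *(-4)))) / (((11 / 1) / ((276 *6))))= 3726 / 36245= 0.10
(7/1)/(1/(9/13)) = 63/13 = 4.85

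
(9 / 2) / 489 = 3 / 326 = 0.01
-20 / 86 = -10 / 43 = -0.23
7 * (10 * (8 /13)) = 560 /13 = 43.08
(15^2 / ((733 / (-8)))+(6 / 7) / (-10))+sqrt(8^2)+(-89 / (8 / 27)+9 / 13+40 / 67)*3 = -159421486297 / 178764040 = -891.80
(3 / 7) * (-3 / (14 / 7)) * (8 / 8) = -9 / 14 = -0.64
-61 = -61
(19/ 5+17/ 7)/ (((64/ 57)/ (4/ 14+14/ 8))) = 354141/ 31360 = 11.29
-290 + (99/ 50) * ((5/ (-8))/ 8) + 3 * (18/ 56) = -289.19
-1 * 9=-9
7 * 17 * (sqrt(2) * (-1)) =-119 * sqrt(2) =-168.29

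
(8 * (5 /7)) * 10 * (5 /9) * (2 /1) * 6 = 8000 /21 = 380.95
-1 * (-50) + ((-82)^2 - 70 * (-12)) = 7614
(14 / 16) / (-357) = -1 / 408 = -0.00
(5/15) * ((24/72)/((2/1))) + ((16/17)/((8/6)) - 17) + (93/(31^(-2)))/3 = 9111077/306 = 29774.76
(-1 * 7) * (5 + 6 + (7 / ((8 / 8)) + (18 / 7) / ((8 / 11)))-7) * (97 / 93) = -39479 / 372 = -106.13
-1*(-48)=48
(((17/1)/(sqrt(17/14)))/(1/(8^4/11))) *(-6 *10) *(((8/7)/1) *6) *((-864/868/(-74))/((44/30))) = -9555148800 *sqrt(238)/6800563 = -21676.10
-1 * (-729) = 729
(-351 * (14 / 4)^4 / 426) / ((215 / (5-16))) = 3090087 / 488480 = 6.33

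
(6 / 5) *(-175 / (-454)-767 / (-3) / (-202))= -121084 / 114635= -1.06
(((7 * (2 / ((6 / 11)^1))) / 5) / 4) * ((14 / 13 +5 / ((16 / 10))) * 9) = 100947 / 2080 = 48.53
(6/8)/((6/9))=9/8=1.12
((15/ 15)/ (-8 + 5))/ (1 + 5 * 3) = -1/ 48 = -0.02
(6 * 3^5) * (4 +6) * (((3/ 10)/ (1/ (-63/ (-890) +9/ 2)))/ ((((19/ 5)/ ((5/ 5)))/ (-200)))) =-1779343200/ 1691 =-1052243.17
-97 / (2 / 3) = -291 / 2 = -145.50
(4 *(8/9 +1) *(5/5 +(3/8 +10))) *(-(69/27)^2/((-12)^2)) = -818363/209952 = -3.90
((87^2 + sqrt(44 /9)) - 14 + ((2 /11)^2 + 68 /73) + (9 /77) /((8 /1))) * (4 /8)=sqrt(11) /3 + 3737549987 /989296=3779.10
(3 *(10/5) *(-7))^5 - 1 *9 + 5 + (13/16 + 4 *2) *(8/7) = -1829677163/14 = -130691225.93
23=23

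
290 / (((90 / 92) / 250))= 667000 / 9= 74111.11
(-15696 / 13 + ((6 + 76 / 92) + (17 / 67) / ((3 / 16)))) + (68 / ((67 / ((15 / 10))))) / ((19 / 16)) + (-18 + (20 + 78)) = -1276535357 / 1141881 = -1117.92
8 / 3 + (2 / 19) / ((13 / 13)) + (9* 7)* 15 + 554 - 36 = 83549 / 57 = 1465.77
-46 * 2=-92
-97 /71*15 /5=-291 /71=-4.10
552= 552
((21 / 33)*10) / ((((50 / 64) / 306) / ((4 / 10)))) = 274176 / 275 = 997.00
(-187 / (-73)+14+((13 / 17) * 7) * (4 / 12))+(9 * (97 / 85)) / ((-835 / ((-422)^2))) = -1986010874 / 914325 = -2172.11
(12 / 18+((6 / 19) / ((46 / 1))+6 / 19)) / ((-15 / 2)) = -2594 / 19665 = -0.13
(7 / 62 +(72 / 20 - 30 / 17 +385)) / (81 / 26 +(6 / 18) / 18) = 715765167 / 5797000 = 123.47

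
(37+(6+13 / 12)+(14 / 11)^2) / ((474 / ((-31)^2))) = 63772921 / 688248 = 92.66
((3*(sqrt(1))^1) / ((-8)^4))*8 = 3 / 512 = 0.01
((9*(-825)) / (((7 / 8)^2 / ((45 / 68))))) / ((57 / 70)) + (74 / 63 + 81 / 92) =-2107301821 / 267444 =-7879.41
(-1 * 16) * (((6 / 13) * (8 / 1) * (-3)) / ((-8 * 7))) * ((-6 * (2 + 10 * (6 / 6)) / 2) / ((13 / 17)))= 176256 / 1183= 148.99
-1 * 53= -53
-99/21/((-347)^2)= -33/842863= -0.00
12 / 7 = 1.71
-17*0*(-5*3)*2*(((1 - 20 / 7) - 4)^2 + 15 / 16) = 0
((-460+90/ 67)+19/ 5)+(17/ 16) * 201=-1293337/ 5360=-241.29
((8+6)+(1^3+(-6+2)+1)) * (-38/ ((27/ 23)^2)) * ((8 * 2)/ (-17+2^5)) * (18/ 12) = -643264/ 1215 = -529.44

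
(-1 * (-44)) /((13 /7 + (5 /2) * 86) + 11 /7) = 28 /139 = 0.20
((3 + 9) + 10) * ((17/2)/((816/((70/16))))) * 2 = 385/192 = 2.01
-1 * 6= -6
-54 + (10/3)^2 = -386/9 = -42.89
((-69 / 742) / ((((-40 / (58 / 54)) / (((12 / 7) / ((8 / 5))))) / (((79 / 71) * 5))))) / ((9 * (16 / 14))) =263465 / 182068992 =0.00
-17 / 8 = -2.12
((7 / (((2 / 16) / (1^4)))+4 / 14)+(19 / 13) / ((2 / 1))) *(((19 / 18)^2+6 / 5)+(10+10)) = 41679797 / 32760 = 1272.28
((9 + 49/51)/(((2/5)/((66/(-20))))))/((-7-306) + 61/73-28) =101981/422144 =0.24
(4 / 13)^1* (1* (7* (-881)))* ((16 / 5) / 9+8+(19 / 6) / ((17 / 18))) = -16996252 / 765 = -22217.32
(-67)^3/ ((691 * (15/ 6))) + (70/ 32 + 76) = -5302211/ 55280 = -95.92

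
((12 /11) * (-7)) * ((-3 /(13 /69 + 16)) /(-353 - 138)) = -17388 /6032917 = -0.00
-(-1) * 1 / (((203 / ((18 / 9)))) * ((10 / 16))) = 16 / 1015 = 0.02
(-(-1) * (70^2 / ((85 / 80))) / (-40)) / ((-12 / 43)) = 21070 / 51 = 413.14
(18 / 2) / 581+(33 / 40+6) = 6.84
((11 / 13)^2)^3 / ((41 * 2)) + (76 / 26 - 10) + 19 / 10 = -5118114972 / 989495845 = -5.17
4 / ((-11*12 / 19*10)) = -19 / 330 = -0.06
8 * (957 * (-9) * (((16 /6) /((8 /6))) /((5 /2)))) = -55123.20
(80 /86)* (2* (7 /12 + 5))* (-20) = -207.75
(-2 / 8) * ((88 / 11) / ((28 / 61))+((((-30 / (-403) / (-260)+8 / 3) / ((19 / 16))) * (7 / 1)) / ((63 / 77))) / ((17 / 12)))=-1651836713 / 213216822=-7.75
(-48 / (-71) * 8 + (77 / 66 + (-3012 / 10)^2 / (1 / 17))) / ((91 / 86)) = 1457530.89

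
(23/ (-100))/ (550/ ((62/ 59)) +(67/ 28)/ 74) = -369334/ 840506925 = -0.00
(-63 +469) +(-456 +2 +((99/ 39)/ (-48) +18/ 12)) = -9683/ 208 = -46.55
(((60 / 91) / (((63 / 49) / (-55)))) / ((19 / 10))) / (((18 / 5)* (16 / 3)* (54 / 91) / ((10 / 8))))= -240625 / 147744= -1.63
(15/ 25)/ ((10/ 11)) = 0.66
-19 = -19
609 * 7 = 4263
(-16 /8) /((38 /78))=-78 /19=-4.11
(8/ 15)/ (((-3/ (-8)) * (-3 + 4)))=1.42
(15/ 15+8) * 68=612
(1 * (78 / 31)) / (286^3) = 3 / 27892436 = 0.00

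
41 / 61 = 0.67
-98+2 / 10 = -489 / 5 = -97.80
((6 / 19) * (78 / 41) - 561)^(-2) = 606841 / 190576775601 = 0.00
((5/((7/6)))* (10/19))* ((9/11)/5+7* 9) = 208440/1463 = 142.47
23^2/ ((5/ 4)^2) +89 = 10689/ 25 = 427.56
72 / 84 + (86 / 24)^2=13807 / 1008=13.70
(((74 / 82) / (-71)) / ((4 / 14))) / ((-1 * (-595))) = -37 / 494870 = -0.00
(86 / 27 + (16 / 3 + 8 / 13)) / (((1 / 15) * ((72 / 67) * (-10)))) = -107401 / 8424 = -12.75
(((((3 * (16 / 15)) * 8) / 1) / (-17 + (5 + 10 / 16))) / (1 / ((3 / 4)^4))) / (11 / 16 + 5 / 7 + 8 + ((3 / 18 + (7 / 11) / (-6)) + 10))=-171072 / 4675645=-0.04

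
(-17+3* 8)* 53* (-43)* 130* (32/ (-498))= 33182240/ 249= 133262.01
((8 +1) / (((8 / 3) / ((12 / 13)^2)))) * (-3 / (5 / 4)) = -5832 / 845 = -6.90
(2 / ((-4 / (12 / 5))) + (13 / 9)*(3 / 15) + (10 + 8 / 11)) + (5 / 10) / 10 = 3907 / 396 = 9.87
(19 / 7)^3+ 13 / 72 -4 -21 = -119093 / 24696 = -4.82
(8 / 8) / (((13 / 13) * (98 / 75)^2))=5625 / 9604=0.59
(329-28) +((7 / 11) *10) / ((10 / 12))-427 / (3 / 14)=-55573 / 33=-1684.03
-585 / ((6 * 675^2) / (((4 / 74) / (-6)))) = 13 / 6743250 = 0.00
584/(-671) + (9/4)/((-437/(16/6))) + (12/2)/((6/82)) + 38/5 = 88.72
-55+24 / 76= -1039 / 19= -54.68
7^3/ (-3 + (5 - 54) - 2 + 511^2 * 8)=343/ 2088914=0.00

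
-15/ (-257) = 15/ 257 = 0.06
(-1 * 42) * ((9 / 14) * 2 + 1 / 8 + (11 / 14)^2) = -2385 / 28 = -85.18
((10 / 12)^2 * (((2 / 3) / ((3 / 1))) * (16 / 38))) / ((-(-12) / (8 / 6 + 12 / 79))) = 8800 / 1094229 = 0.01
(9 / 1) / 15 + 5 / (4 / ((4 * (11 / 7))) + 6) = 494 / 365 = 1.35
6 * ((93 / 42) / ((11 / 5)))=465 / 77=6.04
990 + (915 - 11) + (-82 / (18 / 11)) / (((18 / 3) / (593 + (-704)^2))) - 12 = -74562877 / 18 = -4142382.06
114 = 114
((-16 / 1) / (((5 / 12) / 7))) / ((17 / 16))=-21504 / 85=-252.99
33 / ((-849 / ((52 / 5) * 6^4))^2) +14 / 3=49986529454 / 6006675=8321.83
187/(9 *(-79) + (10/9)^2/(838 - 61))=-0.26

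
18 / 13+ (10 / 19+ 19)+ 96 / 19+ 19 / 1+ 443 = 120527 / 247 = 487.96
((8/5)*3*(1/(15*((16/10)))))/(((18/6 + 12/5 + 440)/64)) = 64/2227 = 0.03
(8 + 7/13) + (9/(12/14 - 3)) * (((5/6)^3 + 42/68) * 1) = 279557/79560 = 3.51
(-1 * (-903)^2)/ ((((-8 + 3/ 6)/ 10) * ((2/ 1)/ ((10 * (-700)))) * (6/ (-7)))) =4439449000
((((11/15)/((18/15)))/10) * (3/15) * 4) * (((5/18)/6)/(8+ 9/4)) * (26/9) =286/448335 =0.00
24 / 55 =0.44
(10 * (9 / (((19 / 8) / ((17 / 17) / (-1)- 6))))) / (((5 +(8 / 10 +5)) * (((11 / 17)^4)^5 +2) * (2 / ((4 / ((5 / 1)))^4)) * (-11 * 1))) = 29132410722849799840574675968 / 127424199954571966455434417025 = 0.23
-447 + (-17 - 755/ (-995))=-92185/ 199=-463.24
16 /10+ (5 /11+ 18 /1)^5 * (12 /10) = 2068386575866 /805255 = 2568610.66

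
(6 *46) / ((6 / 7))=322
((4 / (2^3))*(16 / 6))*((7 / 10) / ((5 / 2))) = 28 / 75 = 0.37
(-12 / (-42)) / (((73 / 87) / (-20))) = -3480 / 511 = -6.81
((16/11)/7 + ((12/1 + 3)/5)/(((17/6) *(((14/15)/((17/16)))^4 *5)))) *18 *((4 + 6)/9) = 39009804595/3461742592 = 11.27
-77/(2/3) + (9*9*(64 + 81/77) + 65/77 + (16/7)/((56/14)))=793889/154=5155.12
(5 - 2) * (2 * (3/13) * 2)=36/13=2.77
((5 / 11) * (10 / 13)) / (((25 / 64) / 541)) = 69248 / 143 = 484.25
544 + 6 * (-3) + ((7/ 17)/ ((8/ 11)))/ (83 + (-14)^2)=526.00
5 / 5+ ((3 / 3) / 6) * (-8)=-1 / 3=-0.33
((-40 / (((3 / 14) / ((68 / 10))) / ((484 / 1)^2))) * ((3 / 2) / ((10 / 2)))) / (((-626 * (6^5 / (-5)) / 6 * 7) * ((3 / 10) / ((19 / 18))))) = -189161720 / 684531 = -276.34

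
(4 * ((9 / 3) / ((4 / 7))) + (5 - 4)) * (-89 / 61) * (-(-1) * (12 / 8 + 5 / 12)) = -22517 / 366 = -61.52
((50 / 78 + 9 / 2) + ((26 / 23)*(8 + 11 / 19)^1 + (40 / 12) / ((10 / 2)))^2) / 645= 5030213051 / 28822951170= 0.17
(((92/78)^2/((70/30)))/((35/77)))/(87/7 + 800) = 2116/1310595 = 0.00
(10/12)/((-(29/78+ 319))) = -65/24911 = -0.00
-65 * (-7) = 455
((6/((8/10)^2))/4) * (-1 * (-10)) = 375/16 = 23.44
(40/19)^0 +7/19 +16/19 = 42/19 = 2.21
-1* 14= -14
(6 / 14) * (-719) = -2157 / 7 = -308.14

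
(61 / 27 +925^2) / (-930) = -11550968 / 12555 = -920.03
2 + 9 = 11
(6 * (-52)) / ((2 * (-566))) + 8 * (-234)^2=123967662 / 283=438048.28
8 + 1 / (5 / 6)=46 / 5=9.20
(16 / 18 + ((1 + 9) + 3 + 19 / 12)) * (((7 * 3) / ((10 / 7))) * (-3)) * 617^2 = -10390144877 / 40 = -259753621.92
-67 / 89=-0.75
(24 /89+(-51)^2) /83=31.34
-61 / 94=-0.65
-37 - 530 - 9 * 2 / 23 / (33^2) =-1577963 / 2783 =-567.00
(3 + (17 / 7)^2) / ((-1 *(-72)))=0.12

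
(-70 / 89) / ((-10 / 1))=7 / 89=0.08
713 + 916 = 1629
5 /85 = 1 /17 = 0.06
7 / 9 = 0.78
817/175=4.67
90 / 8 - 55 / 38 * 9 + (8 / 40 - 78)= -30239 / 380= -79.58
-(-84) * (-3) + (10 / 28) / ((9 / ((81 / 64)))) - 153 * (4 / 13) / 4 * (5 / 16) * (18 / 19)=-56530629 / 221312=-255.43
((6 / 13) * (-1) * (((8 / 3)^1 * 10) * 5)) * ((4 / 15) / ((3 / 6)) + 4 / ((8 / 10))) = -13280 / 39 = -340.51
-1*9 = -9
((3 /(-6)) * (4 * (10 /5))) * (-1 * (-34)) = -136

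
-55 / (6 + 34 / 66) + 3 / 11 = -3864 / 473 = -8.17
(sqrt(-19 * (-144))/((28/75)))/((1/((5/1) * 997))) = 698435.72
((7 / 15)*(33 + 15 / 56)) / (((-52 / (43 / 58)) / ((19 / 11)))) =-507357 / 1327040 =-0.38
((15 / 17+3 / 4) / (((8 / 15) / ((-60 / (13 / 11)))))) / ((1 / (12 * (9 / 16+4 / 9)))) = -1877.60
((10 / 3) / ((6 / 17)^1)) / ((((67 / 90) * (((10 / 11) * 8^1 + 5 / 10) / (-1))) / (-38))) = 37400 / 603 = 62.02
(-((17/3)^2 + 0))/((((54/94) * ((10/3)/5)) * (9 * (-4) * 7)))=13583/40824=0.33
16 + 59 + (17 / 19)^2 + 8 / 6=83536 / 1083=77.13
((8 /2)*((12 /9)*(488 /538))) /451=3904 /363957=0.01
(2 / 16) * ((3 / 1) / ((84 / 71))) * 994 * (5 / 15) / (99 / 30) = 25205 / 792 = 31.82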